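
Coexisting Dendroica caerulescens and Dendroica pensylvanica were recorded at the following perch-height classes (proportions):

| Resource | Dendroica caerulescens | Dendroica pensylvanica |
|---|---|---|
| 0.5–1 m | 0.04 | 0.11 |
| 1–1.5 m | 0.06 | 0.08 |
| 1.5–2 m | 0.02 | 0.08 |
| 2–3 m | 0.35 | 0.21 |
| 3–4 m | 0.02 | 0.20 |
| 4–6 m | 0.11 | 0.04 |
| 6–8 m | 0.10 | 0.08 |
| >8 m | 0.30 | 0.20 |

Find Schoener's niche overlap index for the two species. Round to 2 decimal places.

Σ|p₁ᵢ − p₂ᵢ| = 0.07 + 0.02 + 0.06 + 0.14 + 0.18 + 0.07 + 0.02 + 0.10 = 0.66
D = 1 − ½ × 0.66 = 1 − 0.330 = 0.6700

0.67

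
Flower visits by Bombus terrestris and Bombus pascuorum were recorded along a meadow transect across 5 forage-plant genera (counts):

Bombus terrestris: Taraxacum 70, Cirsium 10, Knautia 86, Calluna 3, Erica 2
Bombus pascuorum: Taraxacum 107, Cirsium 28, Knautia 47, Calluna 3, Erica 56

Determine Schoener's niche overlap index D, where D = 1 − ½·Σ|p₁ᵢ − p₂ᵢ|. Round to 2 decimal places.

0.69

Proportions for Bombus terrestris (n=171): 70/171=0.4094, 10/171=0.0585, 86/171=0.5029, 3/171=0.0175, 2/171=0.0117
Proportions for Bombus pascuorum (n=241): 107/241=0.4440, 28/241=0.1162, 47/241=0.1950, 3/241=0.0124, 56/241=0.2324
Σ|p₁ᵢ − p₂ᵢ| = 0.0346 + 0.0577 + 0.3079 + 0.0051 + 0.2207 = 0.6260
D = 1 − ½ × 0.6260 = 1 − 0.31300 = 0.68700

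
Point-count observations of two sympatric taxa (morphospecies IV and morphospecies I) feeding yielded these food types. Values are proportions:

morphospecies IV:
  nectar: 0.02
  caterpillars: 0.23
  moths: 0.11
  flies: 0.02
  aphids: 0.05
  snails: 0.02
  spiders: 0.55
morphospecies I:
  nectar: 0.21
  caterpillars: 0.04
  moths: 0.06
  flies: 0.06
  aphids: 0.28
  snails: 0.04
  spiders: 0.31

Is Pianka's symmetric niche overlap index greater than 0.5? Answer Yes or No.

Σ p₁ᵢp₂ᵢ = 0.0042 + 0.0092 + 0.0066 + 0.0012 + 0.0140 + 0.0008 + 0.1705 = 0.2065
Σp_1ᵢ² = 0.02² + 0.23² + 0.11² + 0.02² + 0.05² + 0.02² + 0.55² = 0.0004 + 0.0529 + 0.0121 + 0.0004 + 0.0025 + 0.0004 + 0.3025 = 0.3712
Σp_2ᵢ² = 0.21² + 0.04² + 0.06² + 0.06² + 0.28² + 0.04² + 0.31² = 0.0441 + 0.0016 + 0.0036 + 0.0036 + 0.0784 + 0.0016 + 0.0961 = 0.2290
O = 0.2065 / √(0.3712 × 0.2290) = 0.2065 / 0.29156 = 0.7083
O = 0.7083 > 0.5 → Yes.

Yes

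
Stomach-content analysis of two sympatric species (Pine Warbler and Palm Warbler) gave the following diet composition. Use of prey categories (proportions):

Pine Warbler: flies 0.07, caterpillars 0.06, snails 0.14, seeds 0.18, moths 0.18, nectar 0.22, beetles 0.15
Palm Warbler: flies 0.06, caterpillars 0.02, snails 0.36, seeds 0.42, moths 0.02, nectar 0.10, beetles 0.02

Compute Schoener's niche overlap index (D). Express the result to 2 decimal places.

0.54

Σ|p₁ᵢ − p₂ᵢ| = 0.01 + 0.04 + 0.22 + 0.24 + 0.16 + 0.12 + 0.13 = 0.92
D = 1 − ½ × 0.92 = 1 − 0.460 = 0.5400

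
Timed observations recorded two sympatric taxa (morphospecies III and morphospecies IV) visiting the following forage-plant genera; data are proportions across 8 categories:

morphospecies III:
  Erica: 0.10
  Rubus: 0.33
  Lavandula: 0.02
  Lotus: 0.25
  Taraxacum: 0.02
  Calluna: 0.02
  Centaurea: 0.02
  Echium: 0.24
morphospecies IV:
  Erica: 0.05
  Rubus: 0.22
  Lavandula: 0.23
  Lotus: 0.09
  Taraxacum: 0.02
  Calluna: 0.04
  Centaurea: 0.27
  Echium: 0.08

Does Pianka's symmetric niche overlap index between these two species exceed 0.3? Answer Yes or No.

Σ p₁ᵢp₂ᵢ = 0.0050 + 0.0726 + 0.0046 + 0.0225 + 0.0004 + 0.0008 + 0.0054 + 0.0192 = 0.1305
Σp_1ᵢ² = 0.10² + 0.33² + 0.02² + 0.25² + 0.02² + 0.02² + 0.02² + 0.24² = 0.0100 + 0.1089 + 0.0004 + 0.0625 + 0.0004 + 0.0004 + 0.0004 + 0.0576 = 0.2406
Σp_2ᵢ² = 0.05² + 0.22² + 0.23² + 0.09² + 0.02² + 0.04² + 0.27² + 0.08² = 0.0025 + 0.0484 + 0.0529 + 0.0081 + 0.0004 + 0.0016 + 0.0729 + 0.0064 = 0.1932
O = 0.1305 / √(0.2406 × 0.1932) = 0.1305 / 0.21560 = 0.6053
O = 0.6053 > 0.3 → Yes.

Yes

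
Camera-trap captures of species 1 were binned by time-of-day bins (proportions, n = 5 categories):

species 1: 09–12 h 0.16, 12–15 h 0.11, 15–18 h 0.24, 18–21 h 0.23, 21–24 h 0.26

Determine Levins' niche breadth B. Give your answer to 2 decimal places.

Σpᵢ² = 0.16² + 0.11² + 0.24² + 0.23² + 0.26² = 0.0256 + 0.0121 + 0.0576 + 0.0529 + 0.0676 = 0.2158
B = 1 / 0.2158 = 4.6339

4.63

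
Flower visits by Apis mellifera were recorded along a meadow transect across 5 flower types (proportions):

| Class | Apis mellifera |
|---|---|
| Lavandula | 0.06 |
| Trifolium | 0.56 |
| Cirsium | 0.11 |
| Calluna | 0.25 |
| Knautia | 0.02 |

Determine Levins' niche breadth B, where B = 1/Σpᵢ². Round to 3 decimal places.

2.550

Σpᵢ² = 0.06² + 0.56² + 0.11² + 0.25² + 0.02² = 0.0036 + 0.3136 + 0.0121 + 0.0625 + 0.0004 = 0.3922
B = 1 / 0.3922 = 2.54972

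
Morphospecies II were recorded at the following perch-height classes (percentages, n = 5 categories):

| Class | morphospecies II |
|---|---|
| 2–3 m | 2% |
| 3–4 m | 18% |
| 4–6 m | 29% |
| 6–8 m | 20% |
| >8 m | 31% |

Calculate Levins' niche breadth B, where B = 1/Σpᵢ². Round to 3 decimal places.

Convert percentages to proportions (divide by 100).
Σpᵢ² = 0.02² + 0.18² + 0.29² + 0.20² + 0.31² = 0.0004 + 0.0324 + 0.0841 + 0.0400 + 0.0961 = 0.2530
B = 1 / 0.2530 = 3.95257

3.953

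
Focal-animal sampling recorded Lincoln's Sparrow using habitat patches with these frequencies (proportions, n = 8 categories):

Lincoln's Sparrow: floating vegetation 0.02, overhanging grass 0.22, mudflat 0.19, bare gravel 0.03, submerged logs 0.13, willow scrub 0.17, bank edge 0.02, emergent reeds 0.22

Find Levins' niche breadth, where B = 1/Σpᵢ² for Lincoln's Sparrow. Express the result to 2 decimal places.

5.54

Σpᵢ² = 0.02² + 0.22² + 0.19² + 0.03² + 0.13² + 0.17² + 0.02² + 0.22² = 0.0004 + 0.0484 + 0.0361 + 0.0009 + 0.0169 + 0.0289 + 0.0004 + 0.0484 = 0.1804
B = 1 / 0.1804 = 5.5432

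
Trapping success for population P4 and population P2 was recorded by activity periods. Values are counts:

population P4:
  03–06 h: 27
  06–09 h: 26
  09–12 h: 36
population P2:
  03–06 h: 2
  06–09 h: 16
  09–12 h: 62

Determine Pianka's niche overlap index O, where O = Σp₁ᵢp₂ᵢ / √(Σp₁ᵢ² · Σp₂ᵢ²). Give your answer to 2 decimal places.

0.81

Proportions for population P4 (n=89): 27/89=0.3034, 26/89=0.2921, 36/89=0.4045
Proportions for population P2 (n=80): 2/80=0.0250, 16/80=0.2000, 62/80=0.7750
Σ p₁ᵢp₂ᵢ = 0.007585 + 0.058420 + 0.313488 = 0.379493
Σp_1ᵢ² = 0.3034² + 0.2921² + 0.4045² = 0.092052 + 0.085322 + 0.163620 = 0.340994
Σp_2ᵢ² = 0.0250² + 0.2000² + 0.7750² = 0.000625 + 0.040000 + 0.600625 = 0.641250
O = 0.379493 / √(0.340994 × 0.641250) = 0.379493 / 0.4676135 = 0.8116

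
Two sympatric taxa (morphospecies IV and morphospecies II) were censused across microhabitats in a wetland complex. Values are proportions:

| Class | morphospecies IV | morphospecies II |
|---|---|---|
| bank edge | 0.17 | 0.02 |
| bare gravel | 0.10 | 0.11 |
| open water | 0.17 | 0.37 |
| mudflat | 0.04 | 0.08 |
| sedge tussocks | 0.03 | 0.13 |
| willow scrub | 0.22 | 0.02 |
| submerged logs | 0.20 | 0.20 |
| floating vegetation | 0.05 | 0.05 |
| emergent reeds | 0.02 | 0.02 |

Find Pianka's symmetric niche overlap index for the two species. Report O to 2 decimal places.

Σ p₁ᵢp₂ᵢ = 0.0034 + 0.0110 + 0.0629 + 0.0032 + 0.0039 + 0.0044 + 0.0400 + 0.0025 + 0.0004 = 0.1317
Σp_1ᵢ² = 0.17² + 0.10² + 0.17² + 0.04² + 0.03² + 0.22² + 0.20² + 0.05² + 0.02² = 0.0289 + 0.0100 + 0.0289 + 0.0016 + 0.0009 + 0.0484 + 0.0400 + 0.0025 + 0.0004 = 0.1616
Σp_2ᵢ² = 0.02² + 0.11² + 0.37² + 0.08² + 0.13² + 0.02² + 0.20² + 0.05² + 0.02² = 0.0004 + 0.0121 + 0.1369 + 0.0064 + 0.0169 + 0.0004 + 0.0400 + 0.0025 + 0.0004 = 0.2160
O = 0.1317 / √(0.1616 × 0.2160) = 0.1317 / 0.18683 = 0.7049

0.70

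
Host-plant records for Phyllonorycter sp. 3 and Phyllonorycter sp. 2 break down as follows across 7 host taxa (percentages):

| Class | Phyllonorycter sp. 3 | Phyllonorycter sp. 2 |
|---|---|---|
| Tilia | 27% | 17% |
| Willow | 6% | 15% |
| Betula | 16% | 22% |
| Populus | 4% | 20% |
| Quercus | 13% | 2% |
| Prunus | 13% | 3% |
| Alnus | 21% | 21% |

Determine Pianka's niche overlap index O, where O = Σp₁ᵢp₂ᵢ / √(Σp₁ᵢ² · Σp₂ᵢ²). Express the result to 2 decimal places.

Convert percentages to proportions (divide by 100).
Σ p₁ᵢp₂ᵢ = 0.0459 + 0.0090 + 0.0352 + 0.0080 + 0.0026 + 0.0039 + 0.0441 = 0.1487
Σp_1ᵢ² = 0.27² + 0.06² + 0.16² + 0.04² + 0.13² + 0.13² + 0.21² = 0.0729 + 0.0036 + 0.0256 + 0.0016 + 0.0169 + 0.0169 + 0.0441 = 0.1816
Σp_2ᵢ² = 0.17² + 0.15² + 0.22² + 0.20² + 0.02² + 0.03² + 0.21² = 0.0289 + 0.0225 + 0.0484 + 0.0400 + 0.0004 + 0.0009 + 0.0441 = 0.1852
O = 0.1487 / √(0.1816 × 0.1852) = 0.1487 / 0.18339 = 0.8108

0.81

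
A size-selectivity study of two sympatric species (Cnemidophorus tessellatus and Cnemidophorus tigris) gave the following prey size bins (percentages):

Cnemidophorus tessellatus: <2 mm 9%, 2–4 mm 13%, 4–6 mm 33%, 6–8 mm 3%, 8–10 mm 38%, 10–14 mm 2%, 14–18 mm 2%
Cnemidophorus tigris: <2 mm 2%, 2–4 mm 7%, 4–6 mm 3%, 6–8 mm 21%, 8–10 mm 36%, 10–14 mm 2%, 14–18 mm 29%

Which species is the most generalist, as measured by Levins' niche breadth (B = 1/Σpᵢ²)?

Cnemidophorus tigris

Convert percentages to proportions (divide by 100).
Σp_tessᵢ² = 0.09² + 0.13² + 0.33² + 0.03² + 0.38² + 0.02² + 0.02² = 0.0081 + 0.0169 + 0.1089 + 0.0009 + 0.1444 + 0.0004 + 0.0004 = 0.2800
B_tess = 1 / 0.2800 = 3.5714
Σp_tigrᵢ² = 0.02² + 0.07² + 0.03² + 0.21² + 0.36² + 0.02² + 0.29² = 0.0004 + 0.0049 + 0.0009 + 0.0441 + 0.1296 + 0.0004 + 0.0841 = 0.2644
B_tigr = 1 / 0.2644 = 3.7821
Highest B → broadest niche (most generalist): Cnemidophorus tigris (B = 3.78).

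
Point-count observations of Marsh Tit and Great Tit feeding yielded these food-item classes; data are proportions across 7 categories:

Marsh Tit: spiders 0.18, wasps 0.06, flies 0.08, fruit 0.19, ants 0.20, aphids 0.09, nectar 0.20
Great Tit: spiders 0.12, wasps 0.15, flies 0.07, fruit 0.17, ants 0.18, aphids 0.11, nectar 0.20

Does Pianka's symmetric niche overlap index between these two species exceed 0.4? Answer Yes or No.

Σ p₁ᵢp₂ᵢ = 0.0216 + 0.0090 + 0.0056 + 0.0323 + 0.0360 + 0.0099 + 0.0400 = 0.1544
Σp_1ᵢ² = 0.18² + 0.06² + 0.08² + 0.19² + 0.20² + 0.09² + 0.20² = 0.0324 + 0.0036 + 0.0064 + 0.0361 + 0.0400 + 0.0081 + 0.0400 = 0.1666
Σp_2ᵢ² = 0.12² + 0.15² + 0.07² + 0.17² + 0.18² + 0.11² + 0.20² = 0.0144 + 0.0225 + 0.0049 + 0.0289 + 0.0324 + 0.0121 + 0.0400 = 0.1552
O = 0.1544 / √(0.1666 × 0.1552) = 0.1544 / 0.16080 = 0.9602
O = 0.9602 > 0.4 → Yes.

Yes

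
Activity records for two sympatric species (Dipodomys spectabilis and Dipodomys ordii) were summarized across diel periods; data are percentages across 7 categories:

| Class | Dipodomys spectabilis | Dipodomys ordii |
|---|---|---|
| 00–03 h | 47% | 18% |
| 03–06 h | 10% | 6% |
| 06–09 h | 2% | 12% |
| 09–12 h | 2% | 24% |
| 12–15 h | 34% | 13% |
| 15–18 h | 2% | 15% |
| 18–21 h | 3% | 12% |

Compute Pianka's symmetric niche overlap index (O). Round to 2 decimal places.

0.63

Convert percentages to proportions (divide by 100).
Σ p₁ᵢp₂ᵢ = 0.0846 + 0.0060 + 0.0024 + 0.0048 + 0.0442 + 0.0030 + 0.0036 = 0.1486
Σp_1ᵢ² = 0.47² + 0.10² + 0.02² + 0.02² + 0.34² + 0.02² + 0.03² = 0.2209 + 0.0100 + 0.0004 + 0.0004 + 0.1156 + 0.0004 + 0.0009 = 0.3486
Σp_2ᵢ² = 0.18² + 0.06² + 0.12² + 0.24² + 0.13² + 0.15² + 0.12² = 0.0324 + 0.0036 + 0.0144 + 0.0576 + 0.0169 + 0.0225 + 0.0144 = 0.1618
O = 0.1486 / √(0.3486 × 0.1618) = 0.1486 / 0.23749 = 0.6257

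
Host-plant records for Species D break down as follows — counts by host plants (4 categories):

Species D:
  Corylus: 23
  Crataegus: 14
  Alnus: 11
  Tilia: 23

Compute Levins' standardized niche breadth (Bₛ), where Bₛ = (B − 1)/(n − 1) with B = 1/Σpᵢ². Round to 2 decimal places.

Proportions for Species D (n=71): 23/71=0.3239, 14/71=0.1972, 11/71=0.1549, 23/71=0.3239
Σpᵢ² = 0.3239² + 0.1972² + 0.1549² + 0.3239² = 0.104911 + 0.038888 + 0.023994 + 0.104911 = 0.272704
B = 1 / 0.272704 = 3.6670
Bₛ = (B − 1)/(n − 1) = (3.6670 − 1)/(4 − 1) = 2.6670/3 = 0.8890

0.89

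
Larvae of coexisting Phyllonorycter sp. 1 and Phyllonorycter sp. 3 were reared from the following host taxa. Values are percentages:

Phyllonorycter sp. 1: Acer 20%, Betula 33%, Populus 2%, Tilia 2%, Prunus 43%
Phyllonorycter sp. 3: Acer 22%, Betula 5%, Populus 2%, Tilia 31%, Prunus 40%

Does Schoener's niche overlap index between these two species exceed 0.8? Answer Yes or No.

Convert percentages to proportions (divide by 100).
Σ|p₁ᵢ − p₂ᵢ| = 0.02 + 0.28 + 0.00 + 0.29 + 0.03 = 0.62
D = 1 − ½ × 0.62 = 1 − 0.310 = 0.6900
D = 0.6900 < 0.8 → No.

No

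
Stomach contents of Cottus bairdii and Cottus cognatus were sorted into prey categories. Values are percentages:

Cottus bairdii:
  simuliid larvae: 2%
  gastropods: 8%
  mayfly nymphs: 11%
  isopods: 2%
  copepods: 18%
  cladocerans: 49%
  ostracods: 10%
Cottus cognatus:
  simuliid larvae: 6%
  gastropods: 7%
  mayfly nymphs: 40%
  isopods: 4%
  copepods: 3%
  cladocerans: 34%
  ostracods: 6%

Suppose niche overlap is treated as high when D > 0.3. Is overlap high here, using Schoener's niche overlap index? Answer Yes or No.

Convert percentages to proportions (divide by 100).
Σ|p₁ᵢ − p₂ᵢ| = 0.04 + 0.01 + 0.29 + 0.02 + 0.15 + 0.15 + 0.04 = 0.70
D = 1 − ½ × 0.70 = 1 − 0.350 = 0.6500
D = 0.6500 > 0.3 → Yes.

Yes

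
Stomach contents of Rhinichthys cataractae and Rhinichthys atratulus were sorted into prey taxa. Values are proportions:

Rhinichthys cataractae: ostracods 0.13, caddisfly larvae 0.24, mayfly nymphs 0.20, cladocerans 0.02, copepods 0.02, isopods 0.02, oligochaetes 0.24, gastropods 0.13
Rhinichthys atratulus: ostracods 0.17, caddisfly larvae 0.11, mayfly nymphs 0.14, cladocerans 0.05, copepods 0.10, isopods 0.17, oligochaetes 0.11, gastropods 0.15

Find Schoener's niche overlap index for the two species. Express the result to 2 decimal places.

0.68

Σ|p₁ᵢ − p₂ᵢ| = 0.04 + 0.13 + 0.06 + 0.03 + 0.08 + 0.15 + 0.13 + 0.02 = 0.64
D = 1 − ½ × 0.64 = 1 − 0.320 = 0.6800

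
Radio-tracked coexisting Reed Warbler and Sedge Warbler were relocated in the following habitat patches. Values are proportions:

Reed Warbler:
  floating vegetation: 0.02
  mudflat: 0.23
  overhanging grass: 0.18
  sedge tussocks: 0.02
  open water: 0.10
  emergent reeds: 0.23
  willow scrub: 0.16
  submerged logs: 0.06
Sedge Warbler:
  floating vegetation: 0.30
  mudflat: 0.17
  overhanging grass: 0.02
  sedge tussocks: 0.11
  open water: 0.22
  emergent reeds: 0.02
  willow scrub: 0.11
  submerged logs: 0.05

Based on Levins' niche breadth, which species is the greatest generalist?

Reed Warbler

Σp_Reedᵢ² = 0.02² + 0.23² + 0.18² + 0.02² + 0.10² + 0.23² + 0.16² + 0.06² = 0.0004 + 0.0529 + 0.0324 + 0.0004 + 0.0100 + 0.0529 + 0.0256 + 0.0036 = 0.1782
B_Reed = 1 / 0.1782 = 5.6117
Σp_Sedgᵢ² = 0.30² + 0.17² + 0.02² + 0.11² + 0.22² + 0.02² + 0.11² + 0.05² = 0.0900 + 0.0289 + 0.0004 + 0.0121 + 0.0484 + 0.0004 + 0.0121 + 0.0025 = 0.1948
B_Sedg = 1 / 0.1948 = 5.1335
Highest B → broadest niche (most generalist): Reed Warbler (B = 5.61).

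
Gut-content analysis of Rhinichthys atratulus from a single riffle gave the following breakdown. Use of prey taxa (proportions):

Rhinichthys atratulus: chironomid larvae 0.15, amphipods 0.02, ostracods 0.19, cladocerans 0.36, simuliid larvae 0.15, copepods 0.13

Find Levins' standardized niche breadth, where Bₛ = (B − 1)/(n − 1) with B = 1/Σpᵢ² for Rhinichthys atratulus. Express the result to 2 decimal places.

0.68

Σpᵢ² = 0.15² + 0.02² + 0.19² + 0.36² + 0.15² + 0.13² = 0.0225 + 0.0004 + 0.0361 + 0.1296 + 0.0225 + 0.0169 = 0.2280
B = 1 / 0.2280 = 4.3860
Bₛ = (B − 1)/(n − 1) = (4.3860 − 1)/(6 − 1) = 3.3860/5 = 0.6772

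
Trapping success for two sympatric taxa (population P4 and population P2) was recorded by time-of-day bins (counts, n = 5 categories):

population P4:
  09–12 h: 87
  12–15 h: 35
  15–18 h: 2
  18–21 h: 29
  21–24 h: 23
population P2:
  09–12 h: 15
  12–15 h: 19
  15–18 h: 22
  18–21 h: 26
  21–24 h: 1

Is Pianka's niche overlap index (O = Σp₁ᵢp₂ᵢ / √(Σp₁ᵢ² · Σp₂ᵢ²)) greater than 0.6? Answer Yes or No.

Yes

Proportions for population P4 (n=176): 87/176=0.4943, 35/176=0.1989, 2/176=0.0114, 29/176=0.1648, 23/176=0.1307
Proportions for population P2 (n=83): 15/83=0.1807, 19/83=0.2289, 22/83=0.2651, 26/83=0.3133, 1/83=0.0120
Σ p₁ᵢp₂ᵢ = 0.089320 + 0.045528 + 0.003022 + 0.051632 + 0.001568 = 0.191070
Σp_1ᵢ² = 0.4943² + 0.1989² + 0.0114² + 0.1648² + 0.1307² = 0.244332 + 0.039561 + 0.000130 + 0.027159 + 0.017082 = 0.328264
Σp_2ᵢ² = 0.1807² + 0.2289² + 0.2651² + 0.3133² + 0.0120² = 0.032652 + 0.052395 + 0.070278 + 0.098157 + 0.000144 = 0.253626
O = 0.191070 / √(0.328264 × 0.253626) = 0.191070 / 0.2885417 = 0.6622
O = 0.6622 > 0.6 → Yes.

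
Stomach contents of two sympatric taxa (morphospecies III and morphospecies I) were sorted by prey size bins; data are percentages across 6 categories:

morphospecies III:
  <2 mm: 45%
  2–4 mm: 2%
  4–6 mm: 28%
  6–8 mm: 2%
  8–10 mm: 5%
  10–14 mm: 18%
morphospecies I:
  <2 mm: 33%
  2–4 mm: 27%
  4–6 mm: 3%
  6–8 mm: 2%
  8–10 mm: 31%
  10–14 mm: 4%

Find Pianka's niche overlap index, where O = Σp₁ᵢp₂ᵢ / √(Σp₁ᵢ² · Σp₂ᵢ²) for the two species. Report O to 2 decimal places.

Convert percentages to proportions (divide by 100).
Σ p₁ᵢp₂ᵢ = 0.1485 + 0.0054 + 0.0084 + 0.0004 + 0.0155 + 0.0072 = 0.1854
Σp_1ᵢ² = 0.45² + 0.02² + 0.28² + 0.02² + 0.05² + 0.18² = 0.2025 + 0.0004 + 0.0784 + 0.0004 + 0.0025 + 0.0324 = 0.3166
Σp_2ᵢ² = 0.33² + 0.27² + 0.03² + 0.02² + 0.31² + 0.04² = 0.1089 + 0.0729 + 0.0009 + 0.0004 + 0.0961 + 0.0016 = 0.2808
O = 0.1854 / √(0.3166 × 0.2808) = 0.1854 / 0.29816 = 0.6218

0.62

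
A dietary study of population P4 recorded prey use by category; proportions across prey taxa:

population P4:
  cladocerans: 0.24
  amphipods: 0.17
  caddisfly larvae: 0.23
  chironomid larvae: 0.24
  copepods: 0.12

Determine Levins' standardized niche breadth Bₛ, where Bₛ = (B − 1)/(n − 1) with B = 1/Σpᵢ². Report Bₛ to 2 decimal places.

Σpᵢ² = 0.24² + 0.17² + 0.23² + 0.24² + 0.12² = 0.0576 + 0.0289 + 0.0529 + 0.0576 + 0.0144 = 0.2114
B = 1 / 0.2114 = 4.7304
Bₛ = (B − 1)/(n − 1) = (4.7304 − 1)/(5 − 1) = 3.7304/4 = 0.9326

0.93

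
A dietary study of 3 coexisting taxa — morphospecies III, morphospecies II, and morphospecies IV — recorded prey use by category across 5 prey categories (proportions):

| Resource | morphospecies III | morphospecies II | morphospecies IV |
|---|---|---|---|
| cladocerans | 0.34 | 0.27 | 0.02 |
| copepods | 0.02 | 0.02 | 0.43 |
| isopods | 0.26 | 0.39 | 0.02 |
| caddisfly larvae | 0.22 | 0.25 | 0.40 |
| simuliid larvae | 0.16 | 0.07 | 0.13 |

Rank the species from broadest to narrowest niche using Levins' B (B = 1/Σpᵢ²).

Σp_IIIᵢ² = 0.34² + 0.02² + 0.26² + 0.22² + 0.16² = 0.1156 + 0.0004 + 0.0676 + 0.0484 + 0.0256 = 0.2576
B_III = 1 / 0.2576 = 3.8820
Σp_IIᵢ² = 0.27² + 0.02² + 0.39² + 0.25² + 0.07² = 0.0729 + 0.0004 + 0.1521 + 0.0625 + 0.0049 = 0.2928
B_II = 1 / 0.2928 = 3.4153
Σp_IVᵢ² = 0.02² + 0.43² + 0.02² + 0.40² + 0.13² = 0.0004 + 0.1849 + 0.0004 + 0.1600 + 0.0169 = 0.3626
B_IV = 1 / 0.3626 = 2.7579
Ranking by B (broadest → narrowest): morphospecies III (3.88) > morphospecies II (3.42) > morphospecies IV (2.76)

morphospecies III > morphospecies II > morphospecies IV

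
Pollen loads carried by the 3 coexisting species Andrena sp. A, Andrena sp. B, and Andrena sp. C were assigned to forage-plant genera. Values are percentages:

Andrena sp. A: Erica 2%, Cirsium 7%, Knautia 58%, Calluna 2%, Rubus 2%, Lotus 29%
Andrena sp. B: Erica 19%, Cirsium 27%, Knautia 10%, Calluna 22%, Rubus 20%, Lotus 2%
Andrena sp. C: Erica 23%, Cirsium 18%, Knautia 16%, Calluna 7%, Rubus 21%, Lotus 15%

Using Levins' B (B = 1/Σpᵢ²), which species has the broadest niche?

Andrena sp. C

Convert percentages to proportions (divide by 100).
Σp_Aᵢ² = 0.02² + 0.07² + 0.58² + 0.02² + 0.02² + 0.29² = 0.0004 + 0.0049 + 0.3364 + 0.0004 + 0.0004 + 0.0841 = 0.4266
B_A = 1 / 0.4266 = 2.3441
Σp_Bᵢ² = 0.19² + 0.27² + 0.10² + 0.22² + 0.20² + 0.02² = 0.0361 + 0.0729 + 0.0100 + 0.0484 + 0.0400 + 0.0004 = 0.2078
B_B = 1 / 0.2078 = 4.8123
Σp_Cᵢ² = 0.23² + 0.18² + 0.16² + 0.07² + 0.21² + 0.15² = 0.0529 + 0.0324 + 0.0256 + 0.0049 + 0.0441 + 0.0225 = 0.1824
B_C = 1 / 0.1824 = 5.4825
Highest B → broadest niche (most generalist): Andrena sp. C (B = 5.48).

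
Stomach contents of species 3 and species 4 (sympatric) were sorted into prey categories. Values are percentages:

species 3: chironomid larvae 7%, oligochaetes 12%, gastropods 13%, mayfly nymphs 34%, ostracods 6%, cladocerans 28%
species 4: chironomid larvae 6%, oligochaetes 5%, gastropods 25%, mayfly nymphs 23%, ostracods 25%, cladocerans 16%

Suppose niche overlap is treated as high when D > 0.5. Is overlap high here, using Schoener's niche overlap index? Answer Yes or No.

Convert percentages to proportions (divide by 100).
Σ|p₁ᵢ − p₂ᵢ| = 0.01 + 0.07 + 0.12 + 0.11 + 0.19 + 0.12 = 0.62
D = 1 − ½ × 0.62 = 1 − 0.310 = 0.6900
D = 0.6900 > 0.5 → Yes.

Yes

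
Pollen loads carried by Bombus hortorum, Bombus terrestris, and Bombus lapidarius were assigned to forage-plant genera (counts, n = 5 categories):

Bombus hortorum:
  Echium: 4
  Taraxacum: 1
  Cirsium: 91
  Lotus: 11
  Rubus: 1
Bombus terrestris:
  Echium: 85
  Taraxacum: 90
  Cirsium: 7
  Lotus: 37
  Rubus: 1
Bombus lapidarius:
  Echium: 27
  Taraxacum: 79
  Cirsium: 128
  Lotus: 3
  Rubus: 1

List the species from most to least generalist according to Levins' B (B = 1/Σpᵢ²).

Bombus terrestris > Bombus lapidarius > Bombus hortorum

Proportions for Bombus hortorum (n=108): 4/108=0.0370, 1/108=0.0093, 91/108=0.8426, 11/108=0.1019, 1/108=0.0093
Proportions for Bombus terrestris (n=220): 85/220=0.3864, 90/220=0.4091, 7/220=0.0318, 37/220=0.1682, 1/220=0.0045
Proportions for Bombus lapidarius (n=238): 27/238=0.1134, 79/238=0.3319, 128/238=0.5378, 3/238=0.0126, 1/238=0.0042
Σp_hortᵢ² = 0.0370² + 0.0093² + 0.8426² + 0.1019² + 0.0093² = 0.001369 + 0.000086 + 0.709975 + 0.010384 + 0.000086 = 0.721900
B_hort = 1 / 0.721900 = 1.3852
Σp_terrᵢ² = 0.3864² + 0.4091² + 0.0318² + 0.1682² + 0.0045² = 0.149305 + 0.167363 + 0.001011 + 0.028291 + 0.000020 = 0.345990
B_terr = 1 / 0.345990 = 2.8903
Σp_lapiᵢ² = 0.1134² + 0.3319² + 0.5378² + 0.0126² + 0.0042² = 0.012860 + 0.110158 + 0.289229 + 0.000159 + 0.000018 = 0.412424
B_lapi = 1 / 0.412424 = 2.4247
Ranking by B (broadest → narrowest): Bombus terrestris (2.89) > Bombus lapidarius (2.42) > Bombus hortorum (1.39)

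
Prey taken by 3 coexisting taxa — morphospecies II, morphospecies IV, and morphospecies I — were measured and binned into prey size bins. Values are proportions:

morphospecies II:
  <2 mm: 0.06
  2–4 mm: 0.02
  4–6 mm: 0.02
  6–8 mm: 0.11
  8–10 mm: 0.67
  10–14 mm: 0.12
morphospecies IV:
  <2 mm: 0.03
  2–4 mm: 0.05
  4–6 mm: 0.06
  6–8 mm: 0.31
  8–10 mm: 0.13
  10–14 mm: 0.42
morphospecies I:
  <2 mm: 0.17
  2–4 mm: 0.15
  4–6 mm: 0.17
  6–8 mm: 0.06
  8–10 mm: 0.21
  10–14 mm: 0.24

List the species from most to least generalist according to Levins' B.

Σp_IIᵢ² = 0.06² + 0.02² + 0.02² + 0.11² + 0.67² + 0.12² = 0.0036 + 0.0004 + 0.0004 + 0.0121 + 0.4489 + 0.0144 = 0.4798
B_II = 1 / 0.4798 = 2.0842
Σp_IVᵢ² = 0.03² + 0.05² + 0.06² + 0.31² + 0.13² + 0.42² = 0.0009 + 0.0025 + 0.0036 + 0.0961 + 0.0169 + 0.1764 = 0.2964
B_IV = 1 / 0.2964 = 3.3738
Σp_Iᵢ² = 0.17² + 0.15² + 0.17² + 0.06² + 0.21² + 0.24² = 0.0289 + 0.0225 + 0.0289 + 0.0036 + 0.0441 + 0.0576 = 0.1856
B_I = 1 / 0.1856 = 5.3879
Ranking by B (broadest → narrowest): morphospecies I (5.39) > morphospecies IV (3.37) > morphospecies II (2.08)

morphospecies I > morphospecies IV > morphospecies II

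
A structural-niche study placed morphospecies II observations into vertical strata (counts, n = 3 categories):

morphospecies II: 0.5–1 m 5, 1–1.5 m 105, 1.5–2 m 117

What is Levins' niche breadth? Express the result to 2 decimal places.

2.08

Proportions for morphospecies II (n=227): 5/227=0.0220, 105/227=0.4626, 117/227=0.5154
Σpᵢ² = 0.0220² + 0.4626² + 0.5154² = 0.000484 + 0.213999 + 0.265637 = 0.480120
B = 1 / 0.480120 = 2.0828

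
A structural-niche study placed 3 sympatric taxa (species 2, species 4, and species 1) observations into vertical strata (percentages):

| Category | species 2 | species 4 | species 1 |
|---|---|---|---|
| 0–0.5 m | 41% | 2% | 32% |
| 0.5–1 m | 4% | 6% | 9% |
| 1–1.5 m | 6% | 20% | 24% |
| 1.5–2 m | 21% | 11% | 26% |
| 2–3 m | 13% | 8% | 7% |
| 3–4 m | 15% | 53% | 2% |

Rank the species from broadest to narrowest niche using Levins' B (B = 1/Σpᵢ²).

Convert percentages to proportions (divide by 100).
Σp_2ᵢ² = 0.41² + 0.04² + 0.06² + 0.21² + 0.13² + 0.15² = 0.1681 + 0.0016 + 0.0036 + 0.0441 + 0.0169 + 0.0225 = 0.2568
B_2 = 1 / 0.2568 = 3.8941
Σp_4ᵢ² = 0.02² + 0.06² + 0.20² + 0.11² + 0.08² + 0.53² = 0.0004 + 0.0036 + 0.0400 + 0.0121 + 0.0064 + 0.2809 = 0.3434
B_4 = 1 / 0.3434 = 2.9121
Σp_1ᵢ² = 0.32² + 0.09² + 0.24² + 0.26² + 0.07² + 0.02² = 0.1024 + 0.0081 + 0.0576 + 0.0676 + 0.0049 + 0.0004 = 0.2410
B_1 = 1 / 0.2410 = 4.1494
Ranking by B (broadest → narrowest): species 1 (4.15) > species 2 (3.89) > species 4 (2.91)

species 1 > species 2 > species 4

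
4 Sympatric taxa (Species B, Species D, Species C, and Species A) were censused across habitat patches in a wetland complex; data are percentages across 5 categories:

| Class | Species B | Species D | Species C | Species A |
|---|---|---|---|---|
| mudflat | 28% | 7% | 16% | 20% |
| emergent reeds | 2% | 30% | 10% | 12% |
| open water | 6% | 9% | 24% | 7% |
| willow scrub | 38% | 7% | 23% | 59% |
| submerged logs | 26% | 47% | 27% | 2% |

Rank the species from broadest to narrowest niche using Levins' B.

Convert percentages to proportions (divide by 100).
Σp_Bᵢ² = 0.28² + 0.02² + 0.06² + 0.38² + 0.26² = 0.0784 + 0.0004 + 0.0036 + 0.1444 + 0.0676 = 0.2944
B_B = 1 / 0.2944 = 3.3967
Σp_Dᵢ² = 0.07² + 0.30² + 0.09² + 0.07² + 0.47² = 0.0049 + 0.0900 + 0.0081 + 0.0049 + 0.2209 = 0.3288
B_D = 1 / 0.3288 = 3.0414
Σp_Cᵢ² = 0.16² + 0.10² + 0.24² + 0.23² + 0.27² = 0.0256 + 0.0100 + 0.0576 + 0.0529 + 0.0729 = 0.2190
B_C = 1 / 0.2190 = 4.5662
Σp_Aᵢ² = 0.20² + 0.12² + 0.07² + 0.59² + 0.02² = 0.0400 + 0.0144 + 0.0049 + 0.3481 + 0.0004 = 0.4078
B_A = 1 / 0.4078 = 2.4522
Ranking by B (broadest → narrowest): Species C (4.57) > Species B (3.40) > Species D (3.04) > Species A (2.45)

Species C > Species B > Species D > Species A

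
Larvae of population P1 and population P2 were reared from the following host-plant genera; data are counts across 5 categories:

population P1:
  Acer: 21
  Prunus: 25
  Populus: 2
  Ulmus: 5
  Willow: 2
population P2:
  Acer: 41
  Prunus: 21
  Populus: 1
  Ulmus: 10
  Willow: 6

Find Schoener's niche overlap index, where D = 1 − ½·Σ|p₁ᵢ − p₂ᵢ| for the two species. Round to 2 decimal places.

0.79

Proportions for population P1 (n=55): 21/55=0.3818, 25/55=0.4545, 2/55=0.0364, 5/55=0.0909, 2/55=0.0364
Proportions for population P2 (n=79): 41/79=0.5190, 21/79=0.2658, 1/79=0.0127, 10/79=0.1266, 6/79=0.0759
Σ|p₁ᵢ − p₂ᵢ| = 0.1372 + 0.1887 + 0.0237 + 0.0357 + 0.0395 = 0.4248
D = 1 − ½ × 0.4248 = 1 − 0.21240 = 0.78760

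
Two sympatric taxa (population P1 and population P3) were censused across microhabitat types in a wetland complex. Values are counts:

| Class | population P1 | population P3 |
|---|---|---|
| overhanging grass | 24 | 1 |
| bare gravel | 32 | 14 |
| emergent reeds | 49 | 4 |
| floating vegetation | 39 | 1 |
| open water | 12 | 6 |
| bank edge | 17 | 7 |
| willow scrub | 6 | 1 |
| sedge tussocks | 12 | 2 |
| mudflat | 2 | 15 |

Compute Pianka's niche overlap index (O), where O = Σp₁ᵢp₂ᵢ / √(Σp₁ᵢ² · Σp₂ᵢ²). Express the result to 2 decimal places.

Proportions for population P1 (n=193): 24/193=0.1244, 32/193=0.1658, 49/193=0.2539, 39/193=0.2021, 12/193=0.0622, 17/193=0.0881, 6/193=0.0311, 12/193=0.0622, 2/193=0.0104
Proportions for population P3 (n=51): 1/51=0.0196, 14/51=0.2745, 4/51=0.0784, 1/51=0.0196, 6/51=0.1176, 7/51=0.1373, 1/51=0.0196, 2/51=0.0392, 15/51=0.2941
Σ p₁ᵢp₂ᵢ = 0.002438 + 0.045512 + 0.019906 + 0.003961 + 0.007315 + 0.012096 + 0.000610 + 0.002438 + 0.003059 = 0.097335
Σp_1ᵢ² = 0.1244² + 0.1658² + 0.2539² + 0.2021² + 0.0622² + 0.0881² + 0.0311² + 0.0622² + 0.0104² = 0.015475 + 0.027490 + 0.064465 + 0.040844 + 0.003869 + 0.007762 + 0.000967 + 0.003869 + 0.000108 = 0.164849
Σp_2ᵢ² = 0.0196² + 0.2745² + 0.0784² + 0.0196² + 0.1176² + 0.1373² + 0.0196² + 0.0392² + 0.2941² = 0.000384 + 0.075350 + 0.006147 + 0.000384 + 0.013830 + 0.018851 + 0.000384 + 0.001537 + 0.086495 = 0.203362
O = 0.097335 / √(0.164849 × 0.203362) = 0.097335 / 0.1830957 = 0.5316

0.53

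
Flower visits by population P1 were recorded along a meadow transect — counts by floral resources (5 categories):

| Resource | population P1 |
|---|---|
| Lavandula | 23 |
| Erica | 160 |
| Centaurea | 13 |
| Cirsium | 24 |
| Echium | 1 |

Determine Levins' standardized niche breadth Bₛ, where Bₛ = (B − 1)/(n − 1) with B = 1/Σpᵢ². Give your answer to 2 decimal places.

Proportions for population P1 (n=221): 23/221=0.1041, 160/221=0.7240, 13/221=0.0588, 24/221=0.1086, 1/221=0.0045
Σpᵢ² = 0.1041² + 0.7240² + 0.0588² + 0.1086² + 0.0045² = 0.010837 + 0.524176 + 0.003457 + 0.011794 + 0.000020 = 0.550284
B = 1 / 0.550284 = 1.8172
Bₛ = (B − 1)/(n − 1) = (1.8172 − 1)/(5 − 1) = 0.8172/4 = 0.2043

0.20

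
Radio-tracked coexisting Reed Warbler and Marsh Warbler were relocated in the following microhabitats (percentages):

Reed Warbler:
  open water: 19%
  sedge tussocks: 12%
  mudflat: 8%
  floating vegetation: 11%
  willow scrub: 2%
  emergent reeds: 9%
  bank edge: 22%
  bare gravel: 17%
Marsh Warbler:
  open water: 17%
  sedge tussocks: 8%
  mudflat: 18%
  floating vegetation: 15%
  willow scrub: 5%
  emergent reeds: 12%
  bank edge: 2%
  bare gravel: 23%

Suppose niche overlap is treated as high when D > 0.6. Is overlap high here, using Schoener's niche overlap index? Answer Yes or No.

Convert percentages to proportions (divide by 100).
Σ|p₁ᵢ − p₂ᵢ| = 0.02 + 0.04 + 0.10 + 0.04 + 0.03 + 0.03 + 0.20 + 0.06 = 0.52
D = 1 − ½ × 0.52 = 1 − 0.260 = 0.7400
D = 0.7400 > 0.6 → Yes.

Yes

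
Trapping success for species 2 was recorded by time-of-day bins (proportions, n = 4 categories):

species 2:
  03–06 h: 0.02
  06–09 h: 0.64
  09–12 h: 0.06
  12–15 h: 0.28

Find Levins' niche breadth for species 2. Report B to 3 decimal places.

2.033

Σpᵢ² = 0.02² + 0.64² + 0.06² + 0.28² = 0.0004 + 0.4096 + 0.0036 + 0.0784 = 0.4920
B = 1 / 0.4920 = 2.03252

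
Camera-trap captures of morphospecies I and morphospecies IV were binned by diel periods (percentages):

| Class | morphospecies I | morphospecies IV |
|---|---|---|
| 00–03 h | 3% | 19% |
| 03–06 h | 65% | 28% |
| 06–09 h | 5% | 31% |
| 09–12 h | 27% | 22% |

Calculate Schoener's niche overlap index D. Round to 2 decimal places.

Convert percentages to proportions (divide by 100).
Σ|p₁ᵢ − p₂ᵢ| = 0.16 + 0.37 + 0.26 + 0.05 = 0.84
D = 1 − ½ × 0.84 = 1 − 0.420 = 0.5800

0.58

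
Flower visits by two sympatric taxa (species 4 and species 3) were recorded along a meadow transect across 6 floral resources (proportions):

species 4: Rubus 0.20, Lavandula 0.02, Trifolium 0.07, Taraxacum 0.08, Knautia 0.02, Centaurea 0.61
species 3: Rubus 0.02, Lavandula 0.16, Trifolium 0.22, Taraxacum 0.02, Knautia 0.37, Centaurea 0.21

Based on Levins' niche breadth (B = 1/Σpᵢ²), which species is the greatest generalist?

species 3

Σp_4ᵢ² = 0.20² + 0.02² + 0.07² + 0.08² + 0.02² + 0.61² = 0.0400 + 0.0004 + 0.0049 + 0.0064 + 0.0004 + 0.3721 = 0.4242
B_4 = 1 / 0.4242 = 2.3574
Σp_3ᵢ² = 0.02² + 0.16² + 0.22² + 0.02² + 0.37² + 0.21² = 0.0004 + 0.0256 + 0.0484 + 0.0004 + 0.1369 + 0.0441 = 0.2558
B_3 = 1 / 0.2558 = 3.9093
Highest B → broadest niche (most generalist): species 3 (B = 3.91).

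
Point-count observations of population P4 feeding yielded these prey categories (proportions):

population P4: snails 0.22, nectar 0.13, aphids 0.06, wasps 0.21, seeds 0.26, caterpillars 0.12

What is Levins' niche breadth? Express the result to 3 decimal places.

Σpᵢ² = 0.22² + 0.13² + 0.06² + 0.21² + 0.26² + 0.12² = 0.0484 + 0.0169 + 0.0036 + 0.0441 + 0.0676 + 0.0144 = 0.1950
B = 1 / 0.1950 = 5.12821

5.128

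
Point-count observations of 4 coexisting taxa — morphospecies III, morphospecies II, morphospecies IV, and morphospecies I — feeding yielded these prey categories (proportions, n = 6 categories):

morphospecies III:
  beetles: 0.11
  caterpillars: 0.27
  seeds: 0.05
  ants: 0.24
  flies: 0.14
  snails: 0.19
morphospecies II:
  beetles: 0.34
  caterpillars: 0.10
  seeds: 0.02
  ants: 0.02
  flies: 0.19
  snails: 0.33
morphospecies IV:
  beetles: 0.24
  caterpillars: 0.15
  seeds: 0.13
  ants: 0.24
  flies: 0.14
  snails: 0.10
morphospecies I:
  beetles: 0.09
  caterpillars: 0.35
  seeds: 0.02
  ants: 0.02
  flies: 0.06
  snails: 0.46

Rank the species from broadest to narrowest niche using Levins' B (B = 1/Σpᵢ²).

morphospecies IV > morphospecies III > morphospecies II > morphospecies I

Σp_IIIᵢ² = 0.11² + 0.27² + 0.05² + 0.24² + 0.14² + 0.19² = 0.0121 + 0.0729 + 0.0025 + 0.0576 + 0.0196 + 0.0361 = 0.2008
B_III = 1 / 0.2008 = 4.9801
Σp_IIᵢ² = 0.34² + 0.10² + 0.02² + 0.02² + 0.19² + 0.33² = 0.1156 + 0.0100 + 0.0004 + 0.0004 + 0.0361 + 0.1089 = 0.2714
B_II = 1 / 0.2714 = 3.6846
Σp_IVᵢ² = 0.24² + 0.15² + 0.13² + 0.24² + 0.14² + 0.10² = 0.0576 + 0.0225 + 0.0169 + 0.0576 + 0.0196 + 0.0100 = 0.1842
B_IV = 1 / 0.1842 = 5.4289
Σp_Iᵢ² = 0.09² + 0.35² + 0.02² + 0.02² + 0.06² + 0.46² = 0.0081 + 0.1225 + 0.0004 + 0.0004 + 0.0036 + 0.2116 = 0.3466
B_I = 1 / 0.3466 = 2.8852
Ranking by B (broadest → narrowest): morphospecies IV (5.43) > morphospecies III (4.98) > morphospecies II (3.68) > morphospecies I (2.89)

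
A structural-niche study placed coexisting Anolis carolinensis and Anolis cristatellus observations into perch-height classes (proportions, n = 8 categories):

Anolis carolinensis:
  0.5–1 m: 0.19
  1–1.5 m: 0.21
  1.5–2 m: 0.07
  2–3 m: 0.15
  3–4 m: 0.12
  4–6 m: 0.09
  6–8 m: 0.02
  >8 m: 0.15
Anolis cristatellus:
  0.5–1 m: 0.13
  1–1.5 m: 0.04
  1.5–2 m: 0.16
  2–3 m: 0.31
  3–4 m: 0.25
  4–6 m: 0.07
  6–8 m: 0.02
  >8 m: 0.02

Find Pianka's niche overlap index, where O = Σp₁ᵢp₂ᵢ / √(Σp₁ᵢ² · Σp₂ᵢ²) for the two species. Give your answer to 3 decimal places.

0.731

Σ p₁ᵢp₂ᵢ = 0.0247 + 0.0084 + 0.0112 + 0.0465 + 0.0300 + 0.0063 + 0.0004 + 0.0030 = 0.1305
Σp_1ᵢ² = 0.19² + 0.21² + 0.07² + 0.15² + 0.12² + 0.09² + 0.02² + 0.15² = 0.0361 + 0.0441 + 0.0049 + 0.0225 + 0.0144 + 0.0081 + 0.0004 + 0.0225 = 0.1530
Σp_2ᵢ² = 0.13² + 0.04² + 0.16² + 0.31² + 0.25² + 0.07² + 0.02² + 0.02² = 0.0169 + 0.0016 + 0.0256 + 0.0961 + 0.0625 + 0.0049 + 0.0004 + 0.0004 = 0.2084
O = 0.1305 / √(0.1530 × 0.2084) = 0.1305 / 0.178564 = 0.73083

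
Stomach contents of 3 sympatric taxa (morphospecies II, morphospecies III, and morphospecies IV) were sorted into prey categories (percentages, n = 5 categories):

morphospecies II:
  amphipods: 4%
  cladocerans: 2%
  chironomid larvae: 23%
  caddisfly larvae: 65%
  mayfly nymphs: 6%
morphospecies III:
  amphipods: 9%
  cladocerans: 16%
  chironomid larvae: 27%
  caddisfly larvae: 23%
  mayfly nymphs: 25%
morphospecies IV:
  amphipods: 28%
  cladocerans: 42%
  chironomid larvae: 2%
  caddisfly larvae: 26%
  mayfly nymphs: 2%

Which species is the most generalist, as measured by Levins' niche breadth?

Convert percentages to proportions (divide by 100).
Σp_IIᵢ² = 0.04² + 0.02² + 0.23² + 0.65² + 0.06² = 0.0016 + 0.0004 + 0.0529 + 0.4225 + 0.0036 = 0.4810
B_II = 1 / 0.4810 = 2.0790
Σp_IIIᵢ² = 0.09² + 0.16² + 0.27² + 0.23² + 0.25² = 0.0081 + 0.0256 + 0.0729 + 0.0529 + 0.0625 = 0.2220
B_III = 1 / 0.2220 = 4.5045
Σp_IVᵢ² = 0.28² + 0.42² + 0.02² + 0.26² + 0.02² = 0.0784 + 0.1764 + 0.0004 + 0.0676 + 0.0004 = 0.3232
B_IV = 1 / 0.3232 = 3.0941
Highest B → broadest niche (most generalist): morphospecies III (B = 4.50).

morphospecies III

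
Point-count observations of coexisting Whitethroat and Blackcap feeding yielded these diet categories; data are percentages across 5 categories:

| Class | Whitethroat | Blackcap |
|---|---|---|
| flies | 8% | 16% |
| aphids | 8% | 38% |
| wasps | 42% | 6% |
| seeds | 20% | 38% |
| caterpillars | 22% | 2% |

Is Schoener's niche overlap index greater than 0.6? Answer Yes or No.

No

Convert percentages to proportions (divide by 100).
Σ|p₁ᵢ − p₂ᵢ| = 0.08 + 0.30 + 0.36 + 0.18 + 0.20 = 1.12
D = 1 − ½ × 1.12 = 1 − 0.560 = 0.4400
D = 0.4400 < 0.6 → No.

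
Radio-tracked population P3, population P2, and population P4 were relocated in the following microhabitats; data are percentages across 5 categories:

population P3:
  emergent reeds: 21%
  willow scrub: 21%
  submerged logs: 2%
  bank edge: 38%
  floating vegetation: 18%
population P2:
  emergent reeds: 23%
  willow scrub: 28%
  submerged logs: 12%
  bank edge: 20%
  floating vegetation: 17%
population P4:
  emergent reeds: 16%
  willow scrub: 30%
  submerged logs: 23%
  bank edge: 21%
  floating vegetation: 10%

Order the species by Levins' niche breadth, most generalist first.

population P2 > population P4 > population P3

Convert percentages to proportions (divide by 100).
Σp_P3ᵢ² = 0.21² + 0.21² + 0.02² + 0.38² + 0.18² = 0.0441 + 0.0441 + 0.0004 + 0.1444 + 0.0324 = 0.2654
B_P3 = 1 / 0.2654 = 3.7679
Σp_P2ᵢ² = 0.23² + 0.28² + 0.12² + 0.20² + 0.17² = 0.0529 + 0.0784 + 0.0144 + 0.0400 + 0.0289 = 0.2146
B_P2 = 1 / 0.2146 = 4.6598
Σp_P4ᵢ² = 0.16² + 0.30² + 0.23² + 0.21² + 0.10² = 0.0256 + 0.0900 + 0.0529 + 0.0441 + 0.0100 = 0.2226
B_P4 = 1 / 0.2226 = 4.4924
Ranking by B (broadest → narrowest): population P2 (4.66) > population P4 (4.49) > population P3 (3.77)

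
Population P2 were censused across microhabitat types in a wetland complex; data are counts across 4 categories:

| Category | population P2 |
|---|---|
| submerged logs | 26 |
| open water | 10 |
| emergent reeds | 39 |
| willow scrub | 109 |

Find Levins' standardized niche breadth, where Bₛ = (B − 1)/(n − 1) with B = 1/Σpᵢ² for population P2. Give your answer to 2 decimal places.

Proportions for population P2 (n=184): 26/184=0.1413, 10/184=0.0543, 39/184=0.2120, 109/184=0.5924
Σpᵢ² = 0.1413² + 0.0543² + 0.2120² + 0.5924² = 0.019966 + 0.002948 + 0.044944 + 0.350938 = 0.418796
B = 1 / 0.418796 = 2.3878
Bₛ = (B − 1)/(n − 1) = (2.3878 − 1)/(4 − 1) = 1.3878/3 = 0.4626

0.46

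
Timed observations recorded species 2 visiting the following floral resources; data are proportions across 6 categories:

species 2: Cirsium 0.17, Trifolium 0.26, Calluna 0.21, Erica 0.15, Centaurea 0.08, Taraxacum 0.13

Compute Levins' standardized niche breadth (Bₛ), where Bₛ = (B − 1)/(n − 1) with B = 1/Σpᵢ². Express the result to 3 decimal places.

0.873

Σpᵢ² = 0.17² + 0.26² + 0.21² + 0.15² + 0.08² + 0.13² = 0.0289 + 0.0676 + 0.0441 + 0.0225 + 0.0064 + 0.0169 = 0.1864
B = 1 / 0.1864 = 5.36481
Bₛ = (B − 1)/(n − 1) = (5.36481 − 1)/(6 − 1) = 4.36481/5 = 0.87296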